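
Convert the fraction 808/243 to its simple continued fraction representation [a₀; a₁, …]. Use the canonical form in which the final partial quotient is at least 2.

Repeatedly divide and take the remainder:
⌊808/243⌋ = 3, remainder 79
⌊243/79⌋ = 3, remainder 6
⌊79/6⌋ = 13, remainder 1
⌊6/1⌋ = 6, remainder 0

[3; 3, 13, 6]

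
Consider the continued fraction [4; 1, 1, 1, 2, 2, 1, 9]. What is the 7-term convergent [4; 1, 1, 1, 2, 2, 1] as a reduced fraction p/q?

125/27

Start with 1.
2 + 1/(1/1) = 2 + 1/1 = 3/1
2 + 1/(3/1) = 2 + 1/3 = 7/3
1 + 1/(7/3) = 1 + 3/7 = 10/7
1 + 1/(10/7) = 1 + 7/10 = 17/10
1 + 1/(17/10) = 1 + 10/17 = 27/17
4 + 1/(27/17) = 4 + 17/27 = 125/27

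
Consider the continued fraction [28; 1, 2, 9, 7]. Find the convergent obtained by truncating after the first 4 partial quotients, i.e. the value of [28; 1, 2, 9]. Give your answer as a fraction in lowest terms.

803/28

Work from the innermost term outward:
Start with 9.
2 + 1/(9/1) = 2 + 1/9 = 19/9
1 + 1/(19/9) = 1 + 9/19 = 28/19
28 + 1/(28/19) = 28 + 19/28 = 803/28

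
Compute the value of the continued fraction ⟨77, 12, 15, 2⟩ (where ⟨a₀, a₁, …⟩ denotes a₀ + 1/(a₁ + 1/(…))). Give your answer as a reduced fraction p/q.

28829/374

a_0 = 77: 77/1
a_1 = 12: 925/12
a_2 = 15: 13952/181
a_3 = 2: 28829/374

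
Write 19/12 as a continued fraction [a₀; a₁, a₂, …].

Apply division with remainder until the remainder is 0:
19 = 1·12 + 7, so a_0 = 1
12 = 1·7 + 5, so a_1 = 1
7 = 1·5 + 2, so a_2 = 1
5 = 2·2 + 1, so a_3 = 2
2 = 2·1 + 0, so a_4 = 2

[1; 1, 1, 2, 2]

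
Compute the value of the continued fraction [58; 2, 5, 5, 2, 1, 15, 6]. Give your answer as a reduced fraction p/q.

1011991/17312

a_0 = 58: 58/1
a_1 = 2: 117/2
a_2 = 5: 643/11
a_3 = 5: 3332/57
a_4 = 2: 7307/125
a_5 = 1: 10639/182
a_6 = 15: 166892/2855
a_7 = 6: 1011991/17312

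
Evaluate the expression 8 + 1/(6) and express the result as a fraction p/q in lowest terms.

49/6

Start with 6.
8 + 1/(6/1) = 8 + 1/6 = 49/6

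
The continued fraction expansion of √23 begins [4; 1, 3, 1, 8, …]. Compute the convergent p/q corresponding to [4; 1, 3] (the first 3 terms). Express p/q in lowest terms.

19/4

a_0 = 4: 4/1
a_1 = 1: 5/1
a_2 = 3: 19/4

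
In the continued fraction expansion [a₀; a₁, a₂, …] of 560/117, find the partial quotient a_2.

⌊560/117⌋ = 4, remainder 92
⌊117/92⌋ = 1, remainder 25
⌊92/25⌋ = 3, remainder 17

3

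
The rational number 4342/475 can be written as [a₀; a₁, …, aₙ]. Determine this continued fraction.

[9; 7, 11, 6]

⌊4342/475⌋ = 9, remainder 67
⌊475/67⌋ = 7, remainder 6
⌊67/6⌋ = 11, remainder 1
⌊6/1⌋ = 6, remainder 0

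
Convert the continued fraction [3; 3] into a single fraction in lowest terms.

10/3

Build up convergents one term at a time:
a_0 = 3: 3/1
a_1 = 3: 10/3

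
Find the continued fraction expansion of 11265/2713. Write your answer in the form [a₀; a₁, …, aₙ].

[4; 6, 1, 1, 3, 8, 7]

Repeatedly divide and take the remainder:
11265 = 4·2713 + 413, so a_0 = 4
2713 = 6·413 + 235, so a_1 = 6
413 = 1·235 + 178, so a_2 = 1
235 = 1·178 + 57, so a_3 = 1
178 = 3·57 + 7, so a_4 = 3
57 = 8·7 + 1, so a_5 = 8
7 = 7·1 + 0, so a_6 = 7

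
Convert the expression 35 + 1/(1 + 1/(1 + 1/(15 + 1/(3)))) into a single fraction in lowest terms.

3374/95

Work from the innermost term outward:
Start with 3.
15 + 1/(3/1) = 15 + 1/3 = 46/3
1 + 1/(46/3) = 1 + 3/46 = 49/46
1 + 1/(49/46) = 1 + 46/49 = 95/49
35 + 1/(95/49) = 35 + 49/95 = 3374/95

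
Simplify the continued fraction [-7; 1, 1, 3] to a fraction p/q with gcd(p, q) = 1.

a_0 = -7: -7/1
a_1 = 1: -6/1
a_2 = 1: -13/2
a_3 = 3: -45/7

-45/7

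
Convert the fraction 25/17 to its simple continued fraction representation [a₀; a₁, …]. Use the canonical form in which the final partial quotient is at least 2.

⌊25/17⌋ = 1, remainder 8
⌊17/8⌋ = 2, remainder 1
⌊8/1⌋ = 8, remainder 0

[1; 2, 8]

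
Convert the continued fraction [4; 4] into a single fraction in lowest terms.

a_0 = 4: 4/1
a_1 = 4: 17/4

17/4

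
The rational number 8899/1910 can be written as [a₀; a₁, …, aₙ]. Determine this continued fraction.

[4; 1, 1, 1, 14, 7, 6]

Repeatedly divide and take the remainder:
⌊8899/1910⌋ = 4, remainder 1259
⌊1910/1259⌋ = 1, remainder 651
⌊1259/651⌋ = 1, remainder 608
⌊651/608⌋ = 1, remainder 43
⌊608/43⌋ = 14, remainder 6
⌊43/6⌋ = 7, remainder 1
⌊6/1⌋ = 6, remainder 0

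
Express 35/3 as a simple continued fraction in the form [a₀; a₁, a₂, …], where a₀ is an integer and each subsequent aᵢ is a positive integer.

[11; 1, 2]

35 = 11·3 + 2, so a_0 = 11
3 = 1·2 + 1, so a_1 = 1
2 = 2·1 + 0, so a_2 = 2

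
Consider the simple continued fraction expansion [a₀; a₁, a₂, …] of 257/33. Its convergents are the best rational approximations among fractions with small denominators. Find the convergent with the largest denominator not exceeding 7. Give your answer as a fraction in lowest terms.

List convergents until the denominator exceeds the bound:
a_0 = 7: 7/1  (≤ bound)
a_1 = 1: 8/1  (≤ bound)
a_2 = 3: 31/4  (≤ bound)
a_3 = 1: 39/5  (≤ bound)
a_4 = 2: 109/14  (> 7, stop)

39/5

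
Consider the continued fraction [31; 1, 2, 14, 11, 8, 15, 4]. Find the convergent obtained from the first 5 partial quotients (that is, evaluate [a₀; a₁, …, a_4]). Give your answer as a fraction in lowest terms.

15077/476

Build up convergents one term at a time:
a_0 = 31: 31/1
a_1 = 1: 32/1
a_2 = 2: 95/3
a_3 = 14: 1362/43
a_4 = 11: 15077/476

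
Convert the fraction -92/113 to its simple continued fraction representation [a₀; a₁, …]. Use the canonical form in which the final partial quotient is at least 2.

-92 = -1·113 + 21, so a_0 = -1
113 = 5·21 + 8, so a_1 = 5
21 = 2·8 + 5, so a_2 = 2
8 = 1·5 + 3, so a_3 = 1
5 = 1·3 + 2, so a_4 = 1
3 = 1·2 + 1, so a_5 = 1
2 = 2·1 + 0, so a_6 = 2

[-1; 5, 2, 1, 1, 1, 2]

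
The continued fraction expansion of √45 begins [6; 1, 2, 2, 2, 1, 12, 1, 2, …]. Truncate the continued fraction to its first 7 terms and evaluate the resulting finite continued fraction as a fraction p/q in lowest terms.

2046/305

Starting at the tail and folding back:
Start with 12.
1 + 1/(12/1) = 1 + 1/12 = 13/12
2 + 1/(13/12) = 2 + 12/13 = 38/13
2 + 1/(38/13) = 2 + 13/38 = 89/38
2 + 1/(89/38) = 2 + 38/89 = 216/89
1 + 1/(216/89) = 1 + 89/216 = 305/216
6 + 1/(305/216) = 6 + 216/305 = 2046/305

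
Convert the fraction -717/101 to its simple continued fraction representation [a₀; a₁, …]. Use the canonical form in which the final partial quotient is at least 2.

-717 ÷ 101 → quotient -8, remainder 91
101 ÷ 91 → quotient 1, remainder 10
91 ÷ 10 → quotient 9, remainder 1
10 ÷ 1 → quotient 10, remainder 0

[-8; 1, 9, 10]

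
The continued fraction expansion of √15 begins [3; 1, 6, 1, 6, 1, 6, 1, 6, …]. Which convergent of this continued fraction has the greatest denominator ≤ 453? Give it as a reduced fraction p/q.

List convergents until the denominator exceeds the bound:
a_0 = 3: 3/1  (≤ bound)
a_1 = 1: 4/1  (≤ bound)
a_2 = 6: 27/7  (≤ bound)
a_3 = 1: 31/8  (≤ bound)
a_4 = 6: 213/55  (≤ bound)
a_5 = 1: 244/63  (≤ bound)
a_6 = 6: 1677/433  (≤ bound)
a_7 = 1: 1921/496  (> 453, stop)

1677/433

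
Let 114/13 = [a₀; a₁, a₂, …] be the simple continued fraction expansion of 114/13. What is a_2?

3

114 = 8·13 + 10, so a_0 = 8
13 = 1·10 + 3, so a_1 = 1
10 = 3·3 + 1, so a_2 = 3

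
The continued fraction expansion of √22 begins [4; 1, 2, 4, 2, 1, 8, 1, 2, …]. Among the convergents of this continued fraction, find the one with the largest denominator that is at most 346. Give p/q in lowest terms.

197/42

a_0 = 4: 4/1  (≤ bound)
a_1 = 1: 5/1  (≤ bound)
a_2 = 2: 14/3  (≤ bound)
a_3 = 4: 61/13  (≤ bound)
a_4 = 2: 136/29  (≤ bound)
a_5 = 1: 197/42  (≤ bound)
a_6 = 8: 1712/365  (> 346, stop)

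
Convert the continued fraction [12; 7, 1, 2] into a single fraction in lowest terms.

Start with 2.
1 + 1/(2/1) = 1 + 1/2 = 3/2
7 + 1/(3/2) = 7 + 2/3 = 23/3
12 + 1/(23/3) = 12 + 3/23 = 279/23

279/23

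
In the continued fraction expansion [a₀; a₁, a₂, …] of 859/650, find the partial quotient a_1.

Apply division with remainder until the remainder is 0:
859 ÷ 650 → quotient 1, remainder 209
650 ÷ 209 → quotient 3, remainder 23

3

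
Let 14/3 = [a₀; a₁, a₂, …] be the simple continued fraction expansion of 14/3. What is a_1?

⌊14/3⌋ = 4, remainder 2
⌊3/2⌋ = 1, remainder 1

1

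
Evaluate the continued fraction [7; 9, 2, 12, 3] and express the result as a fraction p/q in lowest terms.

Start with 3.
12 + 1/(3/1) = 12 + 1/3 = 37/3
2 + 1/(37/3) = 2 + 3/37 = 77/37
9 + 1/(77/37) = 9 + 37/77 = 730/77
7 + 1/(730/77) = 7 + 77/730 = 5187/730

5187/730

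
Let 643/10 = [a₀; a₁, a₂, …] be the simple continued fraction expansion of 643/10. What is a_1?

3

Apply division with remainder until the remainder is 0:
⌊643/10⌋ = 64, remainder 3
⌊10/3⌋ = 3, remainder 1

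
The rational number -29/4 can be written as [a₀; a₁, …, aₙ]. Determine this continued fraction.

⌊-29/4⌋ = -8, remainder 3
⌊4/3⌋ = 1, remainder 1
⌊3/1⌋ = 3, remainder 0

[-8; 1, 3]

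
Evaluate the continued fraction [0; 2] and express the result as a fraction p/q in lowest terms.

Start with 2.
0 + 1/(2/1) = 0 + 1/2 = 1/2

1/2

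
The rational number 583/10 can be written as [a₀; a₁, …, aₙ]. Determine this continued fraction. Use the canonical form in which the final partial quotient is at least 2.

583 ÷ 10 → quotient 58, remainder 3
10 ÷ 3 → quotient 3, remainder 1
3 ÷ 1 → quotient 3, remainder 0

[58; 3, 3]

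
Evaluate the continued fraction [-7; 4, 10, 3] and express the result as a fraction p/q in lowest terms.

-858/127

Start with 3.
10 + 1/(3/1) = 10 + 1/3 = 31/3
4 + 1/(31/3) = 4 + 3/31 = 127/31
-7 + 1/(127/31) = -7 + 31/127 = -858/127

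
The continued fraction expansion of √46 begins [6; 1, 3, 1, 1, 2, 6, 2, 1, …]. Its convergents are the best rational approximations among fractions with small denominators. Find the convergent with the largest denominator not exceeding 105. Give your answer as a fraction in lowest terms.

156/23

List convergents until the denominator exceeds the bound:
a_0 = 6: 6/1  (≤ bound)
a_1 = 1: 7/1  (≤ bound)
a_2 = 3: 27/4  (≤ bound)
a_3 = 1: 34/5  (≤ bound)
a_4 = 1: 61/9  (≤ bound)
a_5 = 2: 156/23  (≤ bound)
a_6 = 6: 997/147  (> 105, stop)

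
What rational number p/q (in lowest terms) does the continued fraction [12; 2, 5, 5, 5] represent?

3687/296

Compute successive convergents:
a_0 = 12: 12/1
a_1 = 2: 25/2
a_2 = 5: 137/11
a_3 = 5: 710/57
a_4 = 5: 3687/296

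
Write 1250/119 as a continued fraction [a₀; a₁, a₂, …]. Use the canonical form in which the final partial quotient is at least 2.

[10; 1, 1, 59]

1250 = 10·119 + 60, so a_0 = 10
119 = 1·60 + 59, so a_1 = 1
60 = 1·59 + 1, so a_2 = 1
59 = 59·1 + 0, so a_3 = 59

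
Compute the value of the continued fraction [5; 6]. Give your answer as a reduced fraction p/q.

Start with 6.
5 + 1/(6/1) = 5 + 1/6 = 31/6

31/6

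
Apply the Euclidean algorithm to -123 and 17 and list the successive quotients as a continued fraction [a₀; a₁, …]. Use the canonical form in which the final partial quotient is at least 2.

[-8; 1, 3, 4]

Apply division with remainder until the remainder is 0:
-123 = -8·17 + 13, so a_0 = -8
17 = 1·13 + 4, so a_1 = 1
13 = 3·4 + 1, so a_2 = 3
4 = 4·1 + 0, so a_3 = 4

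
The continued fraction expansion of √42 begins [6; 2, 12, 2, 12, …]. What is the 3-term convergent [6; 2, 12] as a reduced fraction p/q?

162/25

Start with 12.
2 + 1/(12/1) = 2 + 1/12 = 25/12
6 + 1/(25/12) = 6 + 12/25 = 162/25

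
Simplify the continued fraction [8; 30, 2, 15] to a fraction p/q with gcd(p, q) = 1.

Build up convergents one term at a time:
a_0 = 8: 8/1
a_1 = 30: 241/30
a_2 = 2: 490/61
a_3 = 15: 7591/945

7591/945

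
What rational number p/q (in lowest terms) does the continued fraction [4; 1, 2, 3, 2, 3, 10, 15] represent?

57641/12274

Work from the innermost term outward:
Start with 15.
10 + 1/(15/1) = 10 + 1/15 = 151/15
3 + 1/(151/15) = 3 + 15/151 = 468/151
2 + 1/(468/151) = 2 + 151/468 = 1087/468
3 + 1/(1087/468) = 3 + 468/1087 = 3729/1087
2 + 1/(3729/1087) = 2 + 1087/3729 = 8545/3729
1 + 1/(8545/3729) = 1 + 3729/8545 = 12274/8545
4 + 1/(12274/8545) = 4 + 8545/12274 = 57641/12274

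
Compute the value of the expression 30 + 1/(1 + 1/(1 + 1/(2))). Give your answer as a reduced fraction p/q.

Collapse the nested fraction from the inside out:
Start with 2.
1 + 1/(2/1) = 1 + 1/2 = 3/2
1 + 1/(3/2) = 1 + 2/3 = 5/3
30 + 1/(5/3) = 30 + 3/5 = 153/5

153/5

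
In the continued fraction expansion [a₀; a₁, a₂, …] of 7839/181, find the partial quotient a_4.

4

7839 ÷ 181 → quotient 43, remainder 56
181 ÷ 56 → quotient 3, remainder 13
56 ÷ 13 → quotient 4, remainder 4
13 ÷ 4 → quotient 3, remainder 1
4 ÷ 1 → quotient 4, remainder 0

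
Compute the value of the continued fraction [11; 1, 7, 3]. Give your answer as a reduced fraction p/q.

Build up convergents one term at a time:
a_0 = 11: 11/1
a_1 = 1: 12/1
a_2 = 7: 95/8
a_3 = 3: 297/25

297/25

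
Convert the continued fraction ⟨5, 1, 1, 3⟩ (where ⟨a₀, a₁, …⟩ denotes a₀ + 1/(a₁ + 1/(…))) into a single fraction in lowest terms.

a_0 = 5: 5/1
a_1 = 1: 6/1
a_2 = 1: 11/2
a_3 = 3: 39/7

39/7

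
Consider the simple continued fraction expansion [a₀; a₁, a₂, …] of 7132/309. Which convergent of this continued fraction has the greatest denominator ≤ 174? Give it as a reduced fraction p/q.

a_0 = 23: 23/1  (≤ bound)
a_1 = 12: 277/12  (≤ bound)
a_2 = 2: 577/25  (≤ bound)
a_3 = 1: 854/37  (≤ bound)
a_4 = 3: 3139/136  (≤ bound)
a_5 = 2: 7132/309  (> 174, stop)

3139/136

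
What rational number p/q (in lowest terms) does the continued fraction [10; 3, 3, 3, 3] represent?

1123/109

Starting at the tail and folding back:
Start with 3.
3 + 1/(3/1) = 3 + 1/3 = 10/3
3 + 1/(10/3) = 3 + 3/10 = 33/10
3 + 1/(33/10) = 3 + 10/33 = 109/33
10 + 1/(109/33) = 10 + 33/109 = 1123/109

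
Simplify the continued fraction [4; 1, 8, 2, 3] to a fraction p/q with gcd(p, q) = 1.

Start with 3.
2 + 1/(3/1) = 2 + 1/3 = 7/3
8 + 1/(7/3) = 8 + 3/7 = 59/7
1 + 1/(59/7) = 1 + 7/59 = 66/59
4 + 1/(66/59) = 4 + 59/66 = 323/66

323/66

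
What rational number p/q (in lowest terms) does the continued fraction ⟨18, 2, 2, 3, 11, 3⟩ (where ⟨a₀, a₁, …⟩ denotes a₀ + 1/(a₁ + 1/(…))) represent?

10918/593

Starting at the tail and folding back:
Start with 3.
11 + 1/(3/1) = 11 + 1/3 = 34/3
3 + 1/(34/3) = 3 + 3/34 = 105/34
2 + 1/(105/34) = 2 + 34/105 = 244/105
2 + 1/(244/105) = 2 + 105/244 = 593/244
18 + 1/(593/244) = 18 + 244/593 = 10918/593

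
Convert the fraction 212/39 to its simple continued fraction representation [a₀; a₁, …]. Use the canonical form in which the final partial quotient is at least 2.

⌊212/39⌋ = 5, remainder 17
⌊39/17⌋ = 2, remainder 5
⌊17/5⌋ = 3, remainder 2
⌊5/2⌋ = 2, remainder 1
⌊2/1⌋ = 2, remainder 0

[5; 2, 3, 2, 2]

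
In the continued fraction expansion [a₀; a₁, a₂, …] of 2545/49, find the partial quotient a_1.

1

Run the Euclidean algorithm, recording each quotient:
⌊2545/49⌋ = 51, remainder 46
⌊49/46⌋ = 1, remainder 3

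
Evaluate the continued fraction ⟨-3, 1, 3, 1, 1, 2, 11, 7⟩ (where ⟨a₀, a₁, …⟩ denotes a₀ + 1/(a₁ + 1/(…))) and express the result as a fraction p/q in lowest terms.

-4118/1857

Compute successive convergents:
a_0 = -3: -3/1
a_1 = 1: -2/1
a_2 = 3: -9/4
a_3 = 1: -11/5
a_4 = 1: -20/9
a_5 = 2: -51/23
a_6 = 11: -581/262
a_7 = 7: -4118/1857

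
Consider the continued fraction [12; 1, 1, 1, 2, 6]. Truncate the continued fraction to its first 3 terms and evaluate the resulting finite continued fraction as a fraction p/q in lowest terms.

Start with 1.
1 + 1/(1/1) = 1 + 1/1 = 2/1
12 + 1/(2/1) = 12 + 1/2 = 25/2

25/2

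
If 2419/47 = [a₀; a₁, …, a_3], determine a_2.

7

2419 = 51·47 + 22, so a_0 = 51
47 = 2·22 + 3, so a_1 = 2
22 = 7·3 + 1, so a_2 = 7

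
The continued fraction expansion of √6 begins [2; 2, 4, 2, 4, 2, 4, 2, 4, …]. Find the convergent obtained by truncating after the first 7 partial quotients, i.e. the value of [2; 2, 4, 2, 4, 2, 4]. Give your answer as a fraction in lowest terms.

2158/881

Start with 4.
2 + 1/(4/1) = 2 + 1/4 = 9/4
4 + 1/(9/4) = 4 + 4/9 = 40/9
2 + 1/(40/9) = 2 + 9/40 = 89/40
4 + 1/(89/40) = 4 + 40/89 = 396/89
2 + 1/(396/89) = 2 + 89/396 = 881/396
2 + 1/(881/396) = 2 + 396/881 = 2158/881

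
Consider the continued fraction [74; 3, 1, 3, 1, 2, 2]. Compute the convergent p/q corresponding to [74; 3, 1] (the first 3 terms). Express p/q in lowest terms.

297/4

Work from the innermost term outward:
Start with 1.
3 + 1/(1/1) = 3 + 1/1 = 4/1
74 + 1/(4/1) = 74 + 1/4 = 297/4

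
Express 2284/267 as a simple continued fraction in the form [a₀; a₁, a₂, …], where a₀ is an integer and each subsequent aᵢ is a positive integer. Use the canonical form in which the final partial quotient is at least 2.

Apply division with remainder until the remainder is 0:
2284 ÷ 267 → quotient 8, remainder 148
267 ÷ 148 → quotient 1, remainder 119
148 ÷ 119 → quotient 1, remainder 29
119 ÷ 29 → quotient 4, remainder 3
29 ÷ 3 → quotient 9, remainder 2
3 ÷ 2 → quotient 1, remainder 1
2 ÷ 1 → quotient 2, remainder 0

[8; 1, 1, 4, 9, 1, 2]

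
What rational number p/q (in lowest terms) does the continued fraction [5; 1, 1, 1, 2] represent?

Start with 2.
1 + 1/(2/1) = 1 + 1/2 = 3/2
1 + 1/(3/2) = 1 + 2/3 = 5/3
1 + 1/(5/3) = 1 + 3/5 = 8/5
5 + 1/(8/5) = 5 + 5/8 = 45/8

45/8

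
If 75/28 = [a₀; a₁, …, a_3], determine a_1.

Apply division with remainder until the remainder is 0:
⌊75/28⌋ = 2, remainder 19
⌊28/19⌋ = 1, remainder 9

1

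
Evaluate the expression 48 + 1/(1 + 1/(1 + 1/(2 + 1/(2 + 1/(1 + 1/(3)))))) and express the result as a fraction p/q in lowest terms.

Compute successive convergents:
a_0 = 48: 48/1
a_1 = 1: 49/1
a_2 = 1: 97/2
a_3 = 2: 243/5
a_4 = 2: 583/12
a_5 = 1: 826/17
a_6 = 3: 3061/63

3061/63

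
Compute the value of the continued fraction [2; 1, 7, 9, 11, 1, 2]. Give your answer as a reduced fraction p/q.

a_0 = 2: 2/1
a_1 = 1: 3/1
a_2 = 7: 23/8
a_3 = 9: 210/73
a_4 = 11: 2333/811
a_5 = 1: 2543/884
a_6 = 2: 7419/2579

7419/2579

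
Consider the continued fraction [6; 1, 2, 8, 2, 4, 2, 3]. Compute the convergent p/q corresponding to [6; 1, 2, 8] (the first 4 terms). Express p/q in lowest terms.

167/25

Start with 8.
2 + 1/(8/1) = 2 + 1/8 = 17/8
1 + 1/(17/8) = 1 + 8/17 = 25/17
6 + 1/(25/17) = 6 + 17/25 = 167/25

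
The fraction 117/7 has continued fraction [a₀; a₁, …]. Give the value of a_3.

⌊117/7⌋ = 16, remainder 5
⌊7/5⌋ = 1, remainder 2
⌊5/2⌋ = 2, remainder 1
⌊2/1⌋ = 2, remainder 0

2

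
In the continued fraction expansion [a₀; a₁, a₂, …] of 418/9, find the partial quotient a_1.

Run the Euclidean algorithm, recording each quotient:
⌊418/9⌋ = 46, remainder 4
⌊9/4⌋ = 2, remainder 1

2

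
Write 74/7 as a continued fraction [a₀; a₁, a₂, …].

⌊74/7⌋ = 10, remainder 4
⌊7/4⌋ = 1, remainder 3
⌊4/3⌋ = 1, remainder 1
⌊3/1⌋ = 3, remainder 0

[10; 1, 1, 3]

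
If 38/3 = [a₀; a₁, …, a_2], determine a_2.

38 = 12·3 + 2, so a_0 = 12
3 = 1·2 + 1, so a_1 = 1
2 = 2·1 + 0, so a_2 = 2

2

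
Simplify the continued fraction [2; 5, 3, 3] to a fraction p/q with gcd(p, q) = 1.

116/53

a_0 = 2: 2/1
a_1 = 5: 11/5
a_2 = 3: 35/16
a_3 = 3: 116/53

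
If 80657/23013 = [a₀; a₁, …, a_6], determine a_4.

80657 = 3·23013 + 11618, so a_0 = 3
23013 = 1·11618 + 11395, so a_1 = 1
11618 = 1·11395 + 223, so a_2 = 1
11395 = 51·223 + 22, so a_3 = 51
223 = 10·22 + 3, so a_4 = 10

10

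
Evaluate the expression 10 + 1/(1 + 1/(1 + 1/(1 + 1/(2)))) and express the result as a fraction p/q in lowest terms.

85/8

Collapse the nested fraction from the inside out:
Start with 2.
1 + 1/(2/1) = 1 + 1/2 = 3/2
1 + 1/(3/2) = 1 + 2/3 = 5/3
1 + 1/(5/3) = 1 + 3/5 = 8/5
10 + 1/(8/5) = 10 + 5/8 = 85/8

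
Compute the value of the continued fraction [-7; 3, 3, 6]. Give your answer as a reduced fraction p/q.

-422/63

Work from the innermost term outward:
Start with 6.
3 + 1/(6/1) = 3 + 1/6 = 19/6
3 + 1/(19/6) = 3 + 6/19 = 63/19
-7 + 1/(63/19) = -7 + 19/63 = -422/63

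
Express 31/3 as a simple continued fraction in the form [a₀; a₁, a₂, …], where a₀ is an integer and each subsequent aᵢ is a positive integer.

31 ÷ 3 → quotient 10, remainder 1
3 ÷ 1 → quotient 3, remainder 0

[10; 3]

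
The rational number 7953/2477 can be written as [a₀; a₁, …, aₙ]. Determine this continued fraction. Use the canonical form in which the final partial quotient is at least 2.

⌊7953/2477⌋ = 3, remainder 522
⌊2477/522⌋ = 4, remainder 389
⌊522/389⌋ = 1, remainder 133
⌊389/133⌋ = 2, remainder 123
⌊133/123⌋ = 1, remainder 10
⌊123/10⌋ = 12, remainder 3
⌊10/3⌋ = 3, remainder 1
⌊3/1⌋ = 3, remainder 0

[3; 4, 1, 2, 1, 12, 3, 3]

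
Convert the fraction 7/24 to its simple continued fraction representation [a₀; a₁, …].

Run the Euclidean algorithm, recording each quotient:
7 = 0·24 + 7, so a_0 = 0
24 = 3·7 + 3, so a_1 = 3
7 = 2·3 + 1, so a_2 = 2
3 = 3·1 + 0, so a_3 = 3

[0; 3, 2, 3]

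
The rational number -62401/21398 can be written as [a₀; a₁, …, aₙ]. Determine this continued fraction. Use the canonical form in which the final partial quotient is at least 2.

[-3; 11, 1, 14, 5, 7, 1, 2]

⌊-62401/21398⌋ = -3, remainder 1793
⌊21398/1793⌋ = 11, remainder 1675
⌊1793/1675⌋ = 1, remainder 118
⌊1675/118⌋ = 14, remainder 23
⌊118/23⌋ = 5, remainder 3
⌊23/3⌋ = 7, remainder 2
⌊3/2⌋ = 1, remainder 1
⌊2/1⌋ = 2, remainder 0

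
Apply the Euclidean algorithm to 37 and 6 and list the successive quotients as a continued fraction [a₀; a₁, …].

[6; 6]

37 = 6·6 + 1, so a_0 = 6
6 = 6·1 + 0, so a_1 = 6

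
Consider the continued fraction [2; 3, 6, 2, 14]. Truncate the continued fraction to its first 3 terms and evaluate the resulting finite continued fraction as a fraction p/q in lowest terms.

Start with 6.
3 + 1/(6/1) = 3 + 1/6 = 19/6
2 + 1/(19/6) = 2 + 6/19 = 44/19

44/19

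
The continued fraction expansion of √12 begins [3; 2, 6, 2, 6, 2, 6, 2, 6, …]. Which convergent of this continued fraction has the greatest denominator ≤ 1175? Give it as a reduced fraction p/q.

List convergents until the denominator exceeds the bound:
a_0 = 3: 3/1  (≤ bound)
a_1 = 2: 7/2  (≤ bound)
a_2 = 6: 45/13  (≤ bound)
a_3 = 2: 97/28  (≤ bound)
a_4 = 6: 627/181  (≤ bound)
a_5 = 2: 1351/390  (≤ bound)
a_6 = 6: 8733/2521  (> 1175, stop)

1351/390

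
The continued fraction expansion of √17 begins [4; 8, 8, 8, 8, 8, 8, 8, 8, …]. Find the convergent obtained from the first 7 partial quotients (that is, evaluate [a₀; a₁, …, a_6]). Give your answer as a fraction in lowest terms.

1166876/283009

Work from the innermost term outward:
Start with 8.
8 + 1/(8/1) = 8 + 1/8 = 65/8
8 + 1/(65/8) = 8 + 8/65 = 528/65
8 + 1/(528/65) = 8 + 65/528 = 4289/528
8 + 1/(4289/528) = 8 + 528/4289 = 34840/4289
8 + 1/(34840/4289) = 8 + 4289/34840 = 283009/34840
4 + 1/(283009/34840) = 4 + 34840/283009 = 1166876/283009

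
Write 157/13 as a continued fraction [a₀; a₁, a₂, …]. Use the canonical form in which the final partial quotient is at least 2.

[12; 13]

⌊157/13⌋ = 12, remainder 1
⌊13/1⌋ = 13, remainder 0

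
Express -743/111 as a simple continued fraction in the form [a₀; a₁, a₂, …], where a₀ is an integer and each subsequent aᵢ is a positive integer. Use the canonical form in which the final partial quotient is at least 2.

[-7; 3, 3, 1, 3, 2]

⌊-743/111⌋ = -7, remainder 34
⌊111/34⌋ = 3, remainder 9
⌊34/9⌋ = 3, remainder 7
⌊9/7⌋ = 1, remainder 2
⌊7/2⌋ = 3, remainder 1
⌊2/1⌋ = 2, remainder 0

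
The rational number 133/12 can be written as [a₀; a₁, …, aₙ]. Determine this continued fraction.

[11; 12]

Repeatedly divide and take the remainder:
⌊133/12⌋ = 11, remainder 1
⌊12/1⌋ = 12, remainder 0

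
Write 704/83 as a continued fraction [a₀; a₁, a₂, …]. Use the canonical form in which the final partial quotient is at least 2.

[8; 2, 13, 3]

Apply division with remainder until the remainder is 0:
704 = 8·83 + 40, so a_0 = 8
83 = 2·40 + 3, so a_1 = 2
40 = 13·3 + 1, so a_2 = 13
3 = 3·1 + 0, so a_3 = 3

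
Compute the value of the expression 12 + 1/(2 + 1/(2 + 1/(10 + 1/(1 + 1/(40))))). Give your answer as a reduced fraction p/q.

28925/2332

Work from the innermost term outward:
Start with 40.
1 + 1/(40/1) = 1 + 1/40 = 41/40
10 + 1/(41/40) = 10 + 40/41 = 450/41
2 + 1/(450/41) = 2 + 41/450 = 941/450
2 + 1/(941/450) = 2 + 450/941 = 2332/941
12 + 1/(2332/941) = 12 + 941/2332 = 28925/2332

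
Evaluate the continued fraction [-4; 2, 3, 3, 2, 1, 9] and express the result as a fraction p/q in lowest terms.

a_0 = -4: -4/1
a_1 = 2: -7/2
a_2 = 3: -25/7
a_3 = 3: -82/23
a_4 = 2: -189/53
a_5 = 1: -271/76
a_6 = 9: -2628/737

-2628/737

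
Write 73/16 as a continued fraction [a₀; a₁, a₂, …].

[4; 1, 1, 3, 2]

⌊73/16⌋ = 4, remainder 9
⌊16/9⌋ = 1, remainder 7
⌊9/7⌋ = 1, remainder 2
⌊7/2⌋ = 3, remainder 1
⌊2/1⌋ = 2, remainder 0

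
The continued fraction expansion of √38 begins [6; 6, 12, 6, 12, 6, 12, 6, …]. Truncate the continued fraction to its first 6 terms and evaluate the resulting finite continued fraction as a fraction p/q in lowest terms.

a_0 = 6: 6/1
a_1 = 6: 37/6
a_2 = 12: 450/73
a_3 = 6: 2737/444
a_4 = 12: 33294/5401
a_5 = 6: 202501/32850

202501/32850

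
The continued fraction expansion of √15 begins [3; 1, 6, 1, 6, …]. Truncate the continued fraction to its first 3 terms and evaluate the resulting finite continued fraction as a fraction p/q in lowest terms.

27/7

a_0 = 3: 3/1
a_1 = 1: 4/1
a_2 = 6: 27/7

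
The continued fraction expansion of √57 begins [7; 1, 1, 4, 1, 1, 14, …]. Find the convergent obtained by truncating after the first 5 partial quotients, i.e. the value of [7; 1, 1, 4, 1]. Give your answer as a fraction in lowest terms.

83/11

Start with 1.
4 + 1/(1/1) = 4 + 1/1 = 5/1
1 + 1/(5/1) = 1 + 1/5 = 6/5
1 + 1/(6/5) = 1 + 5/6 = 11/6
7 + 1/(11/6) = 7 + 6/11 = 83/11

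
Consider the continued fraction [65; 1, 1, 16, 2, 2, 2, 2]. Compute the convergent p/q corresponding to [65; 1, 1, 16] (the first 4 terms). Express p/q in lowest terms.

a_0 = 65: 65/1
a_1 = 1: 66/1
a_2 = 1: 131/2
a_3 = 16: 2162/33

2162/33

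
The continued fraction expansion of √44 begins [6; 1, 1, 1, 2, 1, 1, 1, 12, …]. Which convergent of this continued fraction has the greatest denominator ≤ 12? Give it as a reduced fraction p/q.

List convergents until the denominator exceeds the bound:
a_0 = 6: 6/1  (≤ bound)
a_1 = 1: 7/1  (≤ bound)
a_2 = 1: 13/2  (≤ bound)
a_3 = 1: 20/3  (≤ bound)
a_4 = 2: 53/8  (≤ bound)
a_5 = 1: 73/11  (≤ bound)
a_6 = 1: 126/19  (> 12, stop)

73/11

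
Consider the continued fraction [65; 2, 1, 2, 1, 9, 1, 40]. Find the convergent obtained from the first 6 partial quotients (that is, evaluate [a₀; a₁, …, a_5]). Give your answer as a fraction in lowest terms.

6994/107

a_0 = 65: 65/1
a_1 = 2: 131/2
a_2 = 1: 196/3
a_3 = 2: 523/8
a_4 = 1: 719/11
a_5 = 9: 6994/107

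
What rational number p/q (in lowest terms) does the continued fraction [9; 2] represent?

19/2

a_0 = 9: 9/1
a_1 = 2: 19/2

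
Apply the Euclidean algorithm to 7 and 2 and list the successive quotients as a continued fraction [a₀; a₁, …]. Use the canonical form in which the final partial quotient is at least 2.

7 = 3·2 + 1, so a_0 = 3
2 = 2·1 + 0, so a_1 = 2

[3; 2]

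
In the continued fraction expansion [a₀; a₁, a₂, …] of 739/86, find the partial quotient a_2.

1

⌊739/86⌋ = 8, remainder 51
⌊86/51⌋ = 1, remainder 35
⌊51/35⌋ = 1, remainder 16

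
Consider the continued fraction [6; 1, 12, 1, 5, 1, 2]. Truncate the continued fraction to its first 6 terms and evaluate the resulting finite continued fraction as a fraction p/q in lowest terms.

672/97

Use the convergent recurrence hₖ = aₖ·hₖ₋₁ + hₖ₋₂ (and likewise for the denominators kₖ):
a_0 = 6: 6/1
a_1 = 1: 7/1
a_2 = 12: 90/13
a_3 = 1: 97/14
a_4 = 5: 575/83
a_5 = 1: 672/97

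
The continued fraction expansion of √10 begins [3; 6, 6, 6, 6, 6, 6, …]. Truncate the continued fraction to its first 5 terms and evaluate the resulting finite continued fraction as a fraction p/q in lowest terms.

a_0 = 3: 3/1
a_1 = 6: 19/6
a_2 = 6: 117/37
a_3 = 6: 721/228
a_4 = 6: 4443/1405

4443/1405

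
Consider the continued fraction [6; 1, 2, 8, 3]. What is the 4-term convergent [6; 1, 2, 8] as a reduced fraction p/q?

Start with 8.
2 + 1/(8/1) = 2 + 1/8 = 17/8
1 + 1/(17/8) = 1 + 8/17 = 25/17
6 + 1/(25/17) = 6 + 17/25 = 167/25

167/25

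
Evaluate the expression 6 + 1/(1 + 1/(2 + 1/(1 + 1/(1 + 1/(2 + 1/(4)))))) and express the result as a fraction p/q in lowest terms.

a_0 = 6: 6/1
a_1 = 1: 7/1
a_2 = 2: 20/3
a_3 = 1: 27/4
a_4 = 1: 47/7
a_5 = 2: 121/18
a_6 = 4: 531/79

531/79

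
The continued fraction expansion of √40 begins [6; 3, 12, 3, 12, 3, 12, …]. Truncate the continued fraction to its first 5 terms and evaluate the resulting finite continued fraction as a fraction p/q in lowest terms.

8886/1405

Collapse the nested fraction from the inside out:
Start with 12.
3 + 1/(12/1) = 3 + 1/12 = 37/12
12 + 1/(37/12) = 12 + 12/37 = 456/37
3 + 1/(456/37) = 3 + 37/456 = 1405/456
6 + 1/(1405/456) = 6 + 456/1405 = 8886/1405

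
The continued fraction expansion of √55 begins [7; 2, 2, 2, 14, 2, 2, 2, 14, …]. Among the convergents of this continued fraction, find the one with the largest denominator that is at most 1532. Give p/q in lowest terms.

a_0 = 7: 7/1  (≤ bound)
a_1 = 2: 15/2  (≤ bound)
a_2 = 2: 37/5  (≤ bound)
a_3 = 2: 89/12  (≤ bound)
a_4 = 14: 1283/173  (≤ bound)
a_5 = 2: 2655/358  (≤ bound)
a_6 = 2: 6593/889  (≤ bound)
a_7 = 2: 15841/2136  (> 1532, stop)

6593/889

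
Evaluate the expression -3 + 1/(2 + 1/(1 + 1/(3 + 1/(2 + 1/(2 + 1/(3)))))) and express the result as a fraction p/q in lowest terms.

Start with 3.
2 + 1/(3/1) = 2 + 1/3 = 7/3
2 + 1/(7/3) = 2 + 3/7 = 17/7
3 + 1/(17/7) = 3 + 7/17 = 58/17
1 + 1/(58/17) = 1 + 17/58 = 75/58
2 + 1/(75/58) = 2 + 58/75 = 208/75
-3 + 1/(208/75) = -3 + 75/208 = -549/208

-549/208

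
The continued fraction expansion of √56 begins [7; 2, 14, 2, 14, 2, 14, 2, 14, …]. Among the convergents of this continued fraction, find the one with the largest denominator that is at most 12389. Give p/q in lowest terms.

List convergents until the denominator exceeds the bound:
a_0 = 7: 7/1  (≤ bound)
a_1 = 2: 15/2  (≤ bound)
a_2 = 14: 217/29  (≤ bound)
a_3 = 2: 449/60  (≤ bound)
a_4 = 14: 6503/869  (≤ bound)
a_5 = 2: 13455/1798  (≤ bound)
a_6 = 14: 194873/26041  (> 12389, stop)

13455/1798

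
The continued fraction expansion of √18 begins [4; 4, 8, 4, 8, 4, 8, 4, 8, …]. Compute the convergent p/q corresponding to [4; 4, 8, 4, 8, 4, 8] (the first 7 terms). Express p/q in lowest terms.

161564/38081

Build up convergents one term at a time:
a_0 = 4: 4/1
a_1 = 4: 17/4
a_2 = 8: 140/33
a_3 = 4: 577/136
a_4 = 8: 4756/1121
a_5 = 4: 19601/4620
a_6 = 8: 161564/38081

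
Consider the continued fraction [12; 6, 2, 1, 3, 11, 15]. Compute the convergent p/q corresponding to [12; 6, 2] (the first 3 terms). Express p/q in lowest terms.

158/13

a_0 = 12: 12/1
a_1 = 6: 73/6
a_2 = 2: 158/13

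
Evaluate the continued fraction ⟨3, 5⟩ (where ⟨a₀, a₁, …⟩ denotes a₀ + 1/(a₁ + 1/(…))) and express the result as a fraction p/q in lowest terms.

16/5

Compute successive convergents:
a_0 = 3: 3/1
a_1 = 5: 16/5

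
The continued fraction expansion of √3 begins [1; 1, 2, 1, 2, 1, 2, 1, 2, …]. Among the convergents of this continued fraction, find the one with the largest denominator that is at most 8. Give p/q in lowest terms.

List convergents until the denominator exceeds the bound:
a_0 = 1: 1/1  (≤ bound)
a_1 = 1: 2/1  (≤ bound)
a_2 = 2: 5/3  (≤ bound)
a_3 = 1: 7/4  (≤ bound)
a_4 = 2: 19/11  (> 8, stop)

7/4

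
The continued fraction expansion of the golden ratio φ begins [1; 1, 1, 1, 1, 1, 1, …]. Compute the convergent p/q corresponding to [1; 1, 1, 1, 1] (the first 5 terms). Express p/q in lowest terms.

8/5

a_0 = 1: 1/1
a_1 = 1: 2/1
a_2 = 1: 3/2
a_3 = 1: 5/3
a_4 = 1: 8/5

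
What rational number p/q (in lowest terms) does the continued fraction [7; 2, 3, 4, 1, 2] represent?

773/104

Starting at the tail and folding back:
Start with 2.
1 + 1/(2/1) = 1 + 1/2 = 3/2
4 + 1/(3/2) = 4 + 2/3 = 14/3
3 + 1/(14/3) = 3 + 3/14 = 45/14
2 + 1/(45/14) = 2 + 14/45 = 104/45
7 + 1/(104/45) = 7 + 45/104 = 773/104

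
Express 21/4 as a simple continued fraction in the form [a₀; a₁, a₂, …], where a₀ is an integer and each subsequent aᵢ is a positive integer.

Apply division with remainder until the remainder is 0:
21 = 5·4 + 1, so a_0 = 5
4 = 4·1 + 0, so a_1 = 4

[5; 4]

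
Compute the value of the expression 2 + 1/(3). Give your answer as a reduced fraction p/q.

Build up convergents one term at a time:
a_0 = 2: 2/1
a_1 = 3: 7/3

7/3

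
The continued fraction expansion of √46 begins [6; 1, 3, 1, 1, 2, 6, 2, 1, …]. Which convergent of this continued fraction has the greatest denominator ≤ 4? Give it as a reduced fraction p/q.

List convergents until the denominator exceeds the bound:
a_0 = 6: 6/1  (≤ bound)
a_1 = 1: 7/1  (≤ bound)
a_2 = 3: 27/4  (≤ bound)
a_3 = 1: 34/5  (> 4, stop)

27/4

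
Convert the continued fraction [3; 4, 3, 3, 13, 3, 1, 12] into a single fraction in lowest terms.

96106/29731

a_0 = 3: 3/1
a_1 = 4: 13/4
a_2 = 3: 42/13
a_3 = 3: 139/43
a_4 = 13: 1849/572
a_5 = 3: 5686/1759
a_6 = 1: 7535/2331
a_7 = 12: 96106/29731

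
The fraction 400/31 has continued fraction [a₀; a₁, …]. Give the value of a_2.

400 = 12·31 + 28, so a_0 = 12
31 = 1·28 + 3, so a_1 = 1
28 = 9·3 + 1, so a_2 = 9

9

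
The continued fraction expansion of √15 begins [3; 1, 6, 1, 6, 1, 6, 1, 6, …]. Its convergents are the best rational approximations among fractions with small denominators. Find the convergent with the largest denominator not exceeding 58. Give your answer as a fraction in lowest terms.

213/55

a_0 = 3: 3/1  (≤ bound)
a_1 = 1: 4/1  (≤ bound)
a_2 = 6: 27/7  (≤ bound)
a_3 = 1: 31/8  (≤ bound)
a_4 = 6: 213/55  (≤ bound)
a_5 = 1: 244/63  (> 58, stop)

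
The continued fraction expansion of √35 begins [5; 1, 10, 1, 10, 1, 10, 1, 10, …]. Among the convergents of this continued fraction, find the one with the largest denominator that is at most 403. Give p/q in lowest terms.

846/143

a_0 = 5: 5/1  (≤ bound)
a_1 = 1: 6/1  (≤ bound)
a_2 = 10: 65/11  (≤ bound)
a_3 = 1: 71/12  (≤ bound)
a_4 = 10: 775/131  (≤ bound)
a_5 = 1: 846/143  (≤ bound)
a_6 = 10: 9235/1561  (> 403, stop)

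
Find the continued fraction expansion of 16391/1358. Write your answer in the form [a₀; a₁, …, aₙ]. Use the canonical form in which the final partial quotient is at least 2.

Repeatedly divide and take the remainder:
16391 = 12·1358 + 95, so a_0 = 12
1358 = 14·95 + 28, so a_1 = 14
95 = 3·28 + 11, so a_2 = 3
28 = 2·11 + 6, so a_3 = 2
11 = 1·6 + 5, so a_4 = 1
6 = 1·5 + 1, so a_5 = 1
5 = 5·1 + 0, so a_6 = 5

[12; 14, 3, 2, 1, 1, 5]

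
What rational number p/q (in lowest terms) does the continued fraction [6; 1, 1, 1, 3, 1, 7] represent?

724/109

Collapse the nested fraction from the inside out:
Start with 7.
1 + 1/(7/1) = 1 + 1/7 = 8/7
3 + 1/(8/7) = 3 + 7/8 = 31/8
1 + 1/(31/8) = 1 + 8/31 = 39/31
1 + 1/(39/31) = 1 + 31/39 = 70/39
1 + 1/(70/39) = 1 + 39/70 = 109/70
6 + 1/(109/70) = 6 + 70/109 = 724/109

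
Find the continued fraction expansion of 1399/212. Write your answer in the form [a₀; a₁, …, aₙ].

[6; 1, 1, 2, 42]

1399 ÷ 212 → quotient 6, remainder 127
212 ÷ 127 → quotient 1, remainder 85
127 ÷ 85 → quotient 1, remainder 42
85 ÷ 42 → quotient 2, remainder 1
42 ÷ 1 → quotient 42, remainder 0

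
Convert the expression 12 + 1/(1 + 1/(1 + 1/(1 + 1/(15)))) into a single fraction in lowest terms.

Start with 15.
1 + 1/(15/1) = 1 + 1/15 = 16/15
1 + 1/(16/15) = 1 + 15/16 = 31/16
1 + 1/(31/16) = 1 + 16/31 = 47/31
12 + 1/(47/31) = 12 + 31/47 = 595/47

595/47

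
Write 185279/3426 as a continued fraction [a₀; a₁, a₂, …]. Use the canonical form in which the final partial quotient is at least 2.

[54; 12, 2, 5, 2, 11]

185279 = 54·3426 + 275, so a_0 = 54
3426 = 12·275 + 126, so a_1 = 12
275 = 2·126 + 23, so a_2 = 2
126 = 5·23 + 11, so a_3 = 5
23 = 2·11 + 1, so a_4 = 2
11 = 11·1 + 0, so a_5 = 11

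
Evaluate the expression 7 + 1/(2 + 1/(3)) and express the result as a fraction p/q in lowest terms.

52/7

Starting at the tail and folding back:
Start with 3.
2 + 1/(3/1) = 2 + 1/3 = 7/3
7 + 1/(7/3) = 7 + 3/7 = 52/7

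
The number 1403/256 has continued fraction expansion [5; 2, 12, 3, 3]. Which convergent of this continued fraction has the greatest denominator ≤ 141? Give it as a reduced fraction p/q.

a_0 = 5: 5/1  (≤ bound)
a_1 = 2: 11/2  (≤ bound)
a_2 = 12: 137/25  (≤ bound)
a_3 = 3: 422/77  (≤ bound)
a_4 = 3: 1403/256  (> 141, stop)

422/77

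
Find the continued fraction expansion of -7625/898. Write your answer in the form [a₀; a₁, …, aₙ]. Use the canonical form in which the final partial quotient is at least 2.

[-9; 1, 1, 27, 1, 1, 3, 2]

-7625 ÷ 898 → quotient -9, remainder 457
898 ÷ 457 → quotient 1, remainder 441
457 ÷ 441 → quotient 1, remainder 16
441 ÷ 16 → quotient 27, remainder 9
16 ÷ 9 → quotient 1, remainder 7
9 ÷ 7 → quotient 1, remainder 2
7 ÷ 2 → quotient 3, remainder 1
2 ÷ 1 → quotient 2, remainder 0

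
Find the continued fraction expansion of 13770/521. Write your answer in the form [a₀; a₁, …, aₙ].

[26; 2, 3, 14, 1, 1, 2]

⌊13770/521⌋ = 26, remainder 224
⌊521/224⌋ = 2, remainder 73
⌊224/73⌋ = 3, remainder 5
⌊73/5⌋ = 14, remainder 3
⌊5/3⌋ = 1, remainder 2
⌊3/2⌋ = 1, remainder 1
⌊2/1⌋ = 2, remainder 0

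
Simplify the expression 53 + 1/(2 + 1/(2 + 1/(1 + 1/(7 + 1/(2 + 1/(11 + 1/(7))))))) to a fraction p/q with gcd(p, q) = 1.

499427/9348

Collapse the nested fraction from the inside out:
Start with 7.
11 + 1/(7/1) = 11 + 1/7 = 78/7
2 + 1/(78/7) = 2 + 7/78 = 163/78
7 + 1/(163/78) = 7 + 78/163 = 1219/163
1 + 1/(1219/163) = 1 + 163/1219 = 1382/1219
2 + 1/(1382/1219) = 2 + 1219/1382 = 3983/1382
2 + 1/(3983/1382) = 2 + 1382/3983 = 9348/3983
53 + 1/(9348/3983) = 53 + 3983/9348 = 499427/9348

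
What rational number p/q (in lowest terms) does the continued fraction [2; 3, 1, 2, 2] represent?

Starting at the tail and folding back:
Start with 2.
2 + 1/(2/1) = 2 + 1/2 = 5/2
1 + 1/(5/2) = 1 + 2/5 = 7/5
3 + 1/(7/5) = 3 + 5/7 = 26/7
2 + 1/(26/7) = 2 + 7/26 = 59/26

59/26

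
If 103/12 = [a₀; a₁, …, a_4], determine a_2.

1

Apply division with remainder until the remainder is 0:
103 = 8·12 + 7, so a_0 = 8
12 = 1·7 + 5, so a_1 = 1
7 = 1·5 + 2, so a_2 = 1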